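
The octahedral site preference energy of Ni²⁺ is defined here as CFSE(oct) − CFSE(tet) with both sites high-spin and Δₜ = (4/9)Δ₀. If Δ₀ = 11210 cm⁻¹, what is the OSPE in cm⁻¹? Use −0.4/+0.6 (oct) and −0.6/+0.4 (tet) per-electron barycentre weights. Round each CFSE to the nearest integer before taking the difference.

Ni²⁺: group 10, so d-count = 10 − 2 = 8.
Octahedral high-spin t₂g⁶ eg²: CFSE = -1.2 × 11210 = -13452 cm⁻¹.
Tetrahedral e⁴ t₂⁴ gives -0.8Δₜ = -0.8 × (4/9) × 11210 = -3986 cm⁻¹.
Subtracting, OSPE = -13452 − (-3986) = -9466 cm⁻¹.

-9466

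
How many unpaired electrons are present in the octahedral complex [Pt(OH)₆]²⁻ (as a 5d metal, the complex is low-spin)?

0

Each OH⁻ contributes -1; 6 × (-1) = -6. With overall charge -2, Pt is in the +4 oxidation state.
Pt sits in group 10; removing 4 electrons leaves Pt⁴⁺ with 10 − 4 = 6 d electrons.
Configuration: t2g^6 e_g^0, giving 0 unpaired electrons.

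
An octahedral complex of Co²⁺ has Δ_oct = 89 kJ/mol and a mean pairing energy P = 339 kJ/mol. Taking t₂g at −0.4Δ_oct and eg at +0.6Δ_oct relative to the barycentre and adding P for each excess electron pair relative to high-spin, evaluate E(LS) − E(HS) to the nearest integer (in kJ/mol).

250

Co is in group 9, so Co²⁺ is d⁷ (9 − 2 = 7).
High-spin: t₂g⁵ eg², CFSE = -0.8Δ_oct = -71 kJ/mol.
Low-spin t₂g⁶ eg¹ gives -1.8Δ_oct = -160 kJ/mol, but forming 1 extra pair costs 1P = 339 kJ/mol, so E(LS) = -160 + 339 = 179 kJ/mol.
The difference is 179 − (-71) = 250 kJ/mol, so high-spin lies lower.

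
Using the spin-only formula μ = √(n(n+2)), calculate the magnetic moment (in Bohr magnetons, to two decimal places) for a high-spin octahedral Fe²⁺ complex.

4.90 Bohr magnetons

Fe is in group 8, so Fe²⁺ is d⁶ (8 − 2 = 6).
Configuration: t₂g⁴ eg² → 4 unpaired electrons.
μ(spin-only) = √[4(4+2)] = √24 ≈ 4.90 Bohr magnetons.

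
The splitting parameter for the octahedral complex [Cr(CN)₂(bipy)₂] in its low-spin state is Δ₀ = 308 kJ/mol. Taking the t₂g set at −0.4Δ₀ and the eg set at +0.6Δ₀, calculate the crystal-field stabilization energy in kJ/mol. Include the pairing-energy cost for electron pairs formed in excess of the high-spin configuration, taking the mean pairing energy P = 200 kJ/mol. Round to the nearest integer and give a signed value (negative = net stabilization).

Ligand charges: 2×(-1) from CN⁻ and 2×(+0) from bipy sum to -2; with overall charge +0, Cr is +2.
Cr²⁺: group 6, so d-count = 6 − 2 = 4.
The d⁴ electrons fill as t₂g⁴ eg⁰.
CFSE(orbital) = 4×(-0.4Δ₀) + 0×(0.6Δ₀) = -1.6Δ₀; with Δ₀ = 308 kJ/mol that is -493 kJ/mol.
Pairing penalty: 1 pair vs 0 in the high-spin reference → 1 extra × P = 200 kJ/mol.
Combining: -493 + 200 = -293 kJ/mol.

-293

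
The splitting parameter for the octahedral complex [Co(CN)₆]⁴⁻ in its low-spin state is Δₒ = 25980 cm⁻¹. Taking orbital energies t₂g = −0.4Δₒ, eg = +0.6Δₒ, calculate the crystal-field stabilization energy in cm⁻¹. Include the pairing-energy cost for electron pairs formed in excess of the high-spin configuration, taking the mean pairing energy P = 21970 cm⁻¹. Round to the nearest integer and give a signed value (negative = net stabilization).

Each CN⁻ contributes -1; 6 × (-1) = -6. With overall charge -4, Co is in the +2 oxidation state.
Group 9 minus oxidation state +2 gives a d⁷ configuration for Co²⁺.
The d⁷ electrons fill as t₂g⁶ eg¹.
CFSE(orbital) = 6×(-0.4Δₒ) + 1×(0.6Δₒ) = -1.8Δₒ; with Δₒ = 25980 cm⁻¹ that is -46764 cm⁻¹.
High-spin d⁷ would be t₂g⁵ eg² with 2 pairs; low-spin has 3, so 1 excess pair costs +1P = +21970 cm⁻¹.
Combining: -46764 + 21970 = -24794 cm⁻¹.

-24794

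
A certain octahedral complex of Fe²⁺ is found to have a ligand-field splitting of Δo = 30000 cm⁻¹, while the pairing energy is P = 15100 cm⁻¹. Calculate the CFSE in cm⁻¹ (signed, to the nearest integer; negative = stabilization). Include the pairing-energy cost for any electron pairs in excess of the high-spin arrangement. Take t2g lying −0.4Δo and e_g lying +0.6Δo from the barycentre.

Fe sits in group 8; removing 2 electrons leaves Fe²⁺ with 8 − 2 = 6 d electrons.
Here Δo > P (30000 > 15100), so the low-spin state is favoured.
Configuration: t2g^6 e_g^0.
Orbital CFSE = -2.4Δo = -2.4 × 30000 = -72000 cm⁻¹.
Excess pairs vs high-spin: 3 − 1 = 2; pairing cost = +30200 cm⁻¹.
Net CFSE = -72000 + 30200 = -41800 cm⁻¹.

-41800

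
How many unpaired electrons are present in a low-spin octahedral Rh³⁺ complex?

Rh sits in group 9; removing 3 electrons leaves Rh³⁺ with 9 − 3 = 6 d electrons.
Configuration: t₂g⁶ eg⁰, giving 0 unpaired electrons.

0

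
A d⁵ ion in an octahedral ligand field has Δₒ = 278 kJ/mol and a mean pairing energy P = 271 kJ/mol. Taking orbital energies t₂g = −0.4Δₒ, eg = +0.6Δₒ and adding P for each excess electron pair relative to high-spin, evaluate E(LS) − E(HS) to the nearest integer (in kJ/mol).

-14

High-spin: t₂g³ eg², CFSE = 0.0Δₒ = 0 kJ/mol.
For low-spin the configuration is t₂g⁵ eg⁰: orbital energy -2.0 × 278 = -556 kJ/mol, and 2 additional pairs relative to high-spin add 542 kJ/mol, giving -14 kJ/mol.
E(LS) − E(HS) = -14 − (0) = -14 kJ/mol.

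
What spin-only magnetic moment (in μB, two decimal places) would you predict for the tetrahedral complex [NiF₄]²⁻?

Each F⁻ contributes -1; 4 × (-1) = -4. With overall charge -2, Ni is in the +2 oxidation state.
Group 10 minus oxidation state +2 gives a d⁸ configuration for Ni²⁺.
Tetrahedral fields are weak (Δₜ ≈ 4/9 Δₒ), so electrons fill high-spin.
Configuration: e⁴ t₂⁴ → 2 unpaired electrons.
μ(spin-only) = √[2(2+2)] = √8 ≈ 2.83 μB.

2.83 μB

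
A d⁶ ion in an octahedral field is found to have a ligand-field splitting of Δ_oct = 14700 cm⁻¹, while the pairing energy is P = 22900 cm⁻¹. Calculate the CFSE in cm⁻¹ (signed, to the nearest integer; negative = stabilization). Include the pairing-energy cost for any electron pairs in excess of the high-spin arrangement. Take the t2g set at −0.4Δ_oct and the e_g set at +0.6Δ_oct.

-5880

Here Δ_oct < P (14700 < 22900), so the high-spin state is favoured.
That gives t2g^4 e_g^2.
Orbital CFSE = -0.4Δ_oct = -0.4 × 14700 = -5880 cm⁻¹.
High-spin has no excess pairs, so no pairing correction applies.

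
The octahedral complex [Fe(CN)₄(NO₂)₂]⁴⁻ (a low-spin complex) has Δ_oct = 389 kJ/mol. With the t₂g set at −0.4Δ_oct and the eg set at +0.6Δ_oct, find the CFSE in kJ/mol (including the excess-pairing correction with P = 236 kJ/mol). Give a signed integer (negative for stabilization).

-462

Ligand charges: 4×(-1) from CN⁻ and 2×(-1) from NO₂⁻ sum to -6; with overall charge -4, Fe is +2.
Fe sits in group 8; removing 2 electrons leaves Fe²⁺ with 8 − 2 = 6 d electrons.
Electron filling gives t₂g⁶ eg⁰.
The orbital stabilization is -2.4Δ_oct = -2.4 × 389 = -934 kJ/mol.
Pairing penalty: 3 pairs vs 1 in the high-spin reference → 2 extra × P = 472 kJ/mol.
Combining: -934 + 472 = -462 kJ/mol.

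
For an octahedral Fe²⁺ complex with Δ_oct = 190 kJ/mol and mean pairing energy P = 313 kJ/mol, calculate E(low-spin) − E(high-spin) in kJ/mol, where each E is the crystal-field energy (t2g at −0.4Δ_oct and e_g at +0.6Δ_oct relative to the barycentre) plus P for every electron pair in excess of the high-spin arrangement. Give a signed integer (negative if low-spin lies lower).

Fe²⁺: group 8, so d-count = 8 − 2 = 6.
In the high-spin limit (t2g^4 e_g^2) the orbital term is -0.4Δ_oct = -76 kJ/mol, with no excess pairing.
Low-spin t2g^6 e_g^0 gives -2.4Δ_oct = -456 kJ/mol, but forming 2 extra pairs costs 2P = 626 kJ/mol, so E(LS) = -456 + 626 = 170 kJ/mol.
Thus E(LS) − E(HS) = 246 kJ/mol.

246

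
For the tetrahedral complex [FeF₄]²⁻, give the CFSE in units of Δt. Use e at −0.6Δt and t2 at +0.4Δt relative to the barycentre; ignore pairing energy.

Each F⁻ contributes -1; 4 × (-1) = -4. With overall charge -2, Fe is in the +2 oxidation state.
Fe²⁺: group 8, so d-count = 8 − 2 = 6.
With tetrahedral geometry the complex is necessarily high-spin.
Configuration: e^3 t2^3.
CFSE = 3(-0.6Δt) + 3(0.4Δt) = -1.8Δt + 1.2Δt = -0.6Δt.

-0.6 Δt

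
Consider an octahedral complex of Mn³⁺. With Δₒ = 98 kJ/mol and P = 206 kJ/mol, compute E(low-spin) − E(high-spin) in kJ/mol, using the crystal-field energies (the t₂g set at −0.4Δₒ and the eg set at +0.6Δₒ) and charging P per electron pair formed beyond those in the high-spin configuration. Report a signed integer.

Group 7 minus oxidation state +3 gives a d⁴ configuration for Mn³⁺.
High-spin d⁴ fills as t₂g³ eg¹ with CFSE 3(−0.4) + 1(+0.6) = -0.6Δₒ = -59 kJ/mol.
For low-spin the configuration is t₂g⁴ eg⁰: orbital energy -1.6 × 98 = -157 kJ/mol, and 1 additional pair relative to high-spin adds 206 kJ/mol, giving 49 kJ/mol.
Thus E(LS) − E(HS) = 108 kJ/mol.

108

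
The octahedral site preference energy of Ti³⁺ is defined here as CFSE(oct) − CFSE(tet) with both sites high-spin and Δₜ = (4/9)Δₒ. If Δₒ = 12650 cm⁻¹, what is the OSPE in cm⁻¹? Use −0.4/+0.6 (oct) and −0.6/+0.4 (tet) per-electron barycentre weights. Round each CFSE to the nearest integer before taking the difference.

-1687

Ti is in group 4, so Ti³⁺ is d¹ (4 − 3 = 1).
In an octahedral site d¹ (HS) is t2g^1 e_g^0, giving CFSE(oct) = -0.4Δₒ = -5060 cm⁻¹.
Tetrahedral: e^1 t2^0, CFSE = 1(−0.6) + 0(+0.4) = -0.6Δₜ = -0.6 × (4/9) × 12650 = -3373 cm⁻¹.
Subtracting, OSPE = -5060 − (-3373) = -1687 cm⁻¹.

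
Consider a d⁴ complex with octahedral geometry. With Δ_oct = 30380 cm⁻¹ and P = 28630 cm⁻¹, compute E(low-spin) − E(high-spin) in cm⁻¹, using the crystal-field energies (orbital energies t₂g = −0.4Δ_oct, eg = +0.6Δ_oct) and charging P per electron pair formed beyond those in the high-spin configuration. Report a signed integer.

High-spin d⁴ fills as t₂g³ eg¹ with CFSE 3(−0.4) + 1(+0.6) = -0.6Δ_oct = -18228 cm⁻¹.
Low-spin t₂g⁴ eg⁰ gives -1.6Δ_oct = -48608 cm⁻¹, but forming 1 extra pair costs 1P = 28630 cm⁻¹, so E(LS) = -48608 + 28630 = -19978 cm⁻¹.
E(LS) − E(HS) = -19978 − (-18228) = -1750 cm⁻¹.

-1750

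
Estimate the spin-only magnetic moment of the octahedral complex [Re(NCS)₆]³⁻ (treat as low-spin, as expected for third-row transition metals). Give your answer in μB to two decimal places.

2.83 μB

Each NCS⁻ contributes -1; 6 × (-1) = -6. With overall charge -3, Re is in the +3 oxidation state.
Re³⁺: group 7, so d-count = 7 − 3 = 4.
Configuration: t₂g⁴ eg⁰ → 2 unpaired electrons.
μ(spin-only) = √[2(2+2)] = √8 ≈ 2.83 μB.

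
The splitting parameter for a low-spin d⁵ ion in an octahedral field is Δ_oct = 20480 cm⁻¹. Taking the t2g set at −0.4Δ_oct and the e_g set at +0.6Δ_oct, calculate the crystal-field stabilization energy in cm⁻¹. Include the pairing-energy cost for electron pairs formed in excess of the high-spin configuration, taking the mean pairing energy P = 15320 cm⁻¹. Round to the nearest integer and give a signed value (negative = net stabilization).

-10320

Configuration: t2g^5 e_g^0.
The orbital stabilization is -2.0Δ_oct = -2.0 × 20480 = -40960 cm⁻¹.
Pairing penalty: 2 pairs vs 0 in the high-spin reference → 2 extra × P = 30640 cm⁻¹.
Combining: -40960 + 30640 = -10320 cm⁻¹.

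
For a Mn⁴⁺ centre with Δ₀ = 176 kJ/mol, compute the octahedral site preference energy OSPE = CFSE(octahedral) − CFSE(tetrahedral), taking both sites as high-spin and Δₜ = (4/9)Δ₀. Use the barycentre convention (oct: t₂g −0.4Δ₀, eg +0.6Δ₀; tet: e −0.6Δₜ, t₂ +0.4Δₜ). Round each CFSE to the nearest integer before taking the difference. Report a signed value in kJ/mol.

Mn is in group 7, so Mn⁴⁺ is d³ (7 − 4 = 3).
Octahedral (high-spin): t2g^3 e_g^0, CFSE = 3(−0.4) + 0(+0.6) = -1.2Δ₀ = -1.2 × 176 = -211 kJ/mol.
In a tetrahedral site the filling is e^2 t2^1: CFSE(tet) = -0.8Δₜ = -0.8 × (4/9)(176) = -63 kJ/mol.
OSPE = CFSE(oct) − CFSE(tet) = -211 − (-63) = -148 kJ/mol.

-148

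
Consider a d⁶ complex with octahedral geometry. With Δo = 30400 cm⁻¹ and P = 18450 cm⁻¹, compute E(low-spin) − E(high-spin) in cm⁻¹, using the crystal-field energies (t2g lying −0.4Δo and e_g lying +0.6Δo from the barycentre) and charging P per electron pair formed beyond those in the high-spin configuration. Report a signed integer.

-23900

In the high-spin limit (t2g^4 e_g^2) the orbital term is -0.4Δo = -12160 cm⁻¹, with no excess pairing.
Low-spin t2g^6 e_g^0 gives -2.4Δo = -72960 cm⁻¹, but forming 2 extra pairs costs 2P = 36900 cm⁻¹, so E(LS) = -72960 + 36900 = -36060 cm⁻¹.
Thus E(LS) − E(HS) = -23900 cm⁻¹.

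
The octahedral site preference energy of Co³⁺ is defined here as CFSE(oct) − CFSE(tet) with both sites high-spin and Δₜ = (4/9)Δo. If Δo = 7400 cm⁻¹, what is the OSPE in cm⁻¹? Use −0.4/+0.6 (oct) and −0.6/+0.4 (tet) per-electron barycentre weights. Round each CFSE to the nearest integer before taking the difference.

-987

Co sits in group 9; removing 3 electrons leaves Co³⁺ with 9 − 3 = 6 d electrons.
Octahedral (high-spin): t2g^4 e_g^2, CFSE = 4(−0.4) + 2(+0.6) = -0.4Δo = -0.4 × 7400 = -2960 cm⁻¹.
Tetrahedral: e^3 t2^3, CFSE = 3(−0.6) + 3(+0.4) = -0.6Δₜ = -0.6 × (4/9) × 7400 = -1973 cm⁻¹.
OSPE = CFSE(oct) − CFSE(tet) = -2960 − (-1973) = -987 cm⁻¹.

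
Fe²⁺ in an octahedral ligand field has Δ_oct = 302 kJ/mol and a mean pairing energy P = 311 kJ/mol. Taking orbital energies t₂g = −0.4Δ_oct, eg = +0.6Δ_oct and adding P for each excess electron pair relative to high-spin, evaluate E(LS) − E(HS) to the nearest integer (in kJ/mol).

18

Fe is in group 8, so Fe²⁺ is d⁶ (8 − 2 = 6).
In the high-spin limit (t₂g⁴ eg²) the orbital term is -0.4Δ_oct = -121 kJ/mol, with no excess pairing.
Low-spin: t₂g⁶ eg⁰, orbital CFSE = -2.4Δ_oct = -725 kJ/mol; plus 2 excess pairs × P = +622 kJ/mol; total -103 kJ/mol.
E(LS) − E(HS) = -103 − (-121) = 18 kJ/mol.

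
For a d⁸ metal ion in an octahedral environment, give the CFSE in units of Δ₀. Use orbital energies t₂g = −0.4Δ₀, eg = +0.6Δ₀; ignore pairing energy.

-1.2 Δ₀

For octahedral d⁸ the high- and low-spin configurations coincide.
Configuration: t₂g⁶ eg².
CFSE = 6(-0.4Δ₀) + 2(0.6Δ₀) = -2.4Δ₀ + 1.2Δ₀ = -1.2Δ₀.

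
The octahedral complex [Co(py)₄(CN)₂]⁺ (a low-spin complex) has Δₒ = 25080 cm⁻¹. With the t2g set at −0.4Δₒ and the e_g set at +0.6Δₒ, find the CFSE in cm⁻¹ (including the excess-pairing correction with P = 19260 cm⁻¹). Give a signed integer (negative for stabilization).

Ligand charges: 4×(+0) from py and 2×(-1) from CN⁻ sum to -2; with overall charge +1, Co is +3.
Co is in group 9, so Co³⁺ is d⁶ (9 − 3 = 6).
The d⁶ electrons fill as t2g^6 e_g^0.
Orbital CFSE = 6(-0.4) + 0(0.6) = -2.4Δₒ = -2.4 × 25080 = -60192 cm⁻¹.
High-spin d⁶ would be t2g^4 e_g^2 with 1 pair; low-spin has 3, so 2 excess pairs cost +2P = +38520 cm⁻¹.
Overall CFSE = -60192 + 38520 = -21672 cm⁻¹.

-21672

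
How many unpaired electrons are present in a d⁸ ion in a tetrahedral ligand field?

With tetrahedral geometry the complex is necessarily high-spin.
Configuration: e^4 t2^4, giving 2 unpaired electrons.

2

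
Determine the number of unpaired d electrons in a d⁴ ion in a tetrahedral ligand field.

Tetrahedral fields are weak (Δₜ ≈ 4/9 Δₒ), so electrons fill high-spin.
Configuration: e² t₂², giving 4 unpaired electrons.

4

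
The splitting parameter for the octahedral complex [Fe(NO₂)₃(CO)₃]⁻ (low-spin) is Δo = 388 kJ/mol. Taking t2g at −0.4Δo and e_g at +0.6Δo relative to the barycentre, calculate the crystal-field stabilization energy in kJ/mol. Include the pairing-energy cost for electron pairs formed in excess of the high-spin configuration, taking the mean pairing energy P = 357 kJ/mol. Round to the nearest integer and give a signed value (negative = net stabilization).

-217

Ligand charges: 3×(-1) from NO₂⁻ and 3×(+0) from CO sum to -3; with overall charge -1, Fe is +2.
Fe sits in group 8; removing 2 electrons leaves Fe²⁺ with 8 − 2 = 6 d electrons.
Electron filling gives t2g^6 e_g^0.
CFSE(orbital) = 6×(-0.4Δo) + 0×(0.6Δo) = -2.4Δo; with Δo = 388 kJ/mol that is -931 kJ/mol.
High-spin d⁶ would be t2g^4 e_g^2 with 1 pair; low-spin has 3, so 2 excess pairs cost +2P = +714 kJ/mol.
Combining: -931 + 714 = -217 kJ/mol.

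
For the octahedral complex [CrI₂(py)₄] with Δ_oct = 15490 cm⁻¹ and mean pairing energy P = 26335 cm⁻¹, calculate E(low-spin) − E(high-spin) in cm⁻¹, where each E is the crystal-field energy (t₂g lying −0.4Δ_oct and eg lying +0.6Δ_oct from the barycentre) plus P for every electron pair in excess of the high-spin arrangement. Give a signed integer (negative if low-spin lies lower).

Ligand charges: 2×(-1) from I⁻ and 4×(+0) from py sum to -2; with overall charge +0, Cr is +2.
Cr²⁺: group 6, so d-count = 6 − 2 = 4.
High-spin: t₂g³ eg¹, CFSE = -0.6Δ_oct = -9294 cm⁻¹.
Low-spin: t₂g⁴ eg⁰, orbital CFSE = -1.6Δ_oct = -24784 cm⁻¹; plus 1 excess pair × P = +26335 cm⁻¹; total 1551 cm⁻¹.
The difference is 1551 − (-9294) = 10845 cm⁻¹, so high-spin lies lower.

10845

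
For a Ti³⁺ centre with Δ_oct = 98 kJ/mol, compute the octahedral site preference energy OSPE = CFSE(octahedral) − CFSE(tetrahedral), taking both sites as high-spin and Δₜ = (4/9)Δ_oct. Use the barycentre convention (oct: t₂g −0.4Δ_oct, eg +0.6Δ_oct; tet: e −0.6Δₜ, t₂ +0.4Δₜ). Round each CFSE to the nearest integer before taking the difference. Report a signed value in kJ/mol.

Group 4 minus oxidation state +3 gives a d¹ configuration for Ti³⁺.
In an octahedral site d¹ (HS) is t₂g¹ eg⁰, giving CFSE(oct) = -0.4Δ_oct = -39 kJ/mol.
In a tetrahedral site the filling is e¹ t₂⁰: CFSE(tet) = -0.6Δₜ = -0.6 × (4/9)(98) = -26 kJ/mol.
OSPE = -39 − (-26) = -13 kJ/mol.

-13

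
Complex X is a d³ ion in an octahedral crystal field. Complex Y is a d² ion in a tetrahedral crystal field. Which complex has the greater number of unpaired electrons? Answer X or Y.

X

X: For octahedral d³ the high- and low-spin configurations coincide; t2g^3 e_g^0 → 3 unpaired.
Y: Tetrahedral splitting is small, so the complex is high-spin; e² t₂⁰ → 2 unpaired.
So X has more unpaired electrons.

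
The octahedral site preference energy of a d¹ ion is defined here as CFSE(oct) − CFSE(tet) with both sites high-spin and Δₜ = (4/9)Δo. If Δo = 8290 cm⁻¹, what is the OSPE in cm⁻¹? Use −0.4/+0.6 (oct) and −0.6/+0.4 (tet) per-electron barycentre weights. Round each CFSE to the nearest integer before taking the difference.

In an octahedral site d¹ (HS) is t₂g¹ eg⁰, giving CFSE(oct) = -0.4Δo = -3316 cm⁻¹.
Tetrahedral e¹ t₂⁰ gives -0.6Δₜ = -0.6 × (4/9) × 8290 = -2211 cm⁻¹.
Subtracting, OSPE = -3316 − (-2211) = -1105 cm⁻¹.

-1105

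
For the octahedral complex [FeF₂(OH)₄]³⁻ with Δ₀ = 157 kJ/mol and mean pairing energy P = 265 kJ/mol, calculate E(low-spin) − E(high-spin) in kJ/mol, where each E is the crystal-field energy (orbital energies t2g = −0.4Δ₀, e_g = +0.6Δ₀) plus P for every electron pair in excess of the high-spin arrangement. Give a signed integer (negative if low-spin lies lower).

216

Ligand charges: 2×(-1) from F⁻ and 4×(-1) from OH⁻ sum to -6; with overall charge -3, Fe is +3.
Fe is in group 8, so Fe³⁺ is d⁵ (8 − 3 = 5).
High-spin d⁵ fills as t2g^3 e_g^2 with CFSE 3(−0.4) + 2(+0.6) = 0.0Δ₀ = 0 kJ/mol.
Low-spin t2g^5 e_g^0 gives -2.0Δ₀ = -314 kJ/mol, but forming 2 extra pairs costs 2P = 530 kJ/mol, so E(LS) = -314 + 530 = 216 kJ/mol.
E(LS) − E(HS) = 216 − (0) = 216 kJ/mol.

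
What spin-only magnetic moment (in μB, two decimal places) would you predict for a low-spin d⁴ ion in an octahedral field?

Configuration: t₂g⁴ eg⁰ → 2 unpaired electrons.
μ(spin-only) = √[2(2+2)] = √8 ≈ 2.83 μB.

2.83 μB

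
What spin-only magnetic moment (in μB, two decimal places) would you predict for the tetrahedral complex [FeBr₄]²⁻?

Each Br⁻ contributes -1; 4 × (-1) = -4. With overall charge -2, Fe is in the +2 oxidation state.
Group 8 minus oxidation state +2 gives a d⁶ configuration for Fe²⁺.
With tetrahedral geometry the complex is necessarily high-spin.
Configuration: e³ t₂³ → 4 unpaired electrons.
μ(spin-only) = √[4(4+2)] = √24 ≈ 4.90 μB.

4.90 μB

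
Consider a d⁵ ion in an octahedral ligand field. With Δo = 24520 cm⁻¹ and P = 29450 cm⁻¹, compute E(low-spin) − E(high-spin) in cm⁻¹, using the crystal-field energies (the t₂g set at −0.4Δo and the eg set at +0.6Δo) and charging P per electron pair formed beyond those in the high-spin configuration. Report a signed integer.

High-spin: t₂g³ eg², CFSE = 0.0Δo = 0 cm⁻¹.
Low-spin: t₂g⁵ eg⁰, orbital CFSE = -2.0Δo = -49040 cm⁻¹; plus 2 excess pairs × P = +58900 cm⁻¹; total 9860 cm⁻¹.
Thus E(LS) − E(HS) = 9860 cm⁻¹.

9860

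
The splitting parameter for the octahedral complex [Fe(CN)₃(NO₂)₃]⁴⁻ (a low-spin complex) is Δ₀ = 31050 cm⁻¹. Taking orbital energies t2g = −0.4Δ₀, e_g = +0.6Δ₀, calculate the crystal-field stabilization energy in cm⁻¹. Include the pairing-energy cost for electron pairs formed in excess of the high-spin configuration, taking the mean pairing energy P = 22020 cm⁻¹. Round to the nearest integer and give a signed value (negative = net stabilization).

-30480

Ligand charges: 3×(-1) from CN⁻ and 3×(-1) from NO₂⁻ sum to -6; with overall charge -4, Fe is +2.
Fe sits in group 8; removing 2 electrons leaves Fe²⁺ with 8 − 2 = 6 d electrons.
Configuration: t2g^6 e_g^0.
CFSE(orbital) = 6×(-0.4Δ₀) + 0×(0.6Δ₀) = -2.4Δ₀; with Δ₀ = 31050 cm⁻¹ that is -74520 cm⁻¹.
High-spin d⁶ would be t2g^4 e_g^2 with 1 pair; low-spin has 3, so 2 excess pairs cost +2P = +44040 cm⁻¹.
Net CFSE = -74520 + 44040 = -30480 cm⁻¹.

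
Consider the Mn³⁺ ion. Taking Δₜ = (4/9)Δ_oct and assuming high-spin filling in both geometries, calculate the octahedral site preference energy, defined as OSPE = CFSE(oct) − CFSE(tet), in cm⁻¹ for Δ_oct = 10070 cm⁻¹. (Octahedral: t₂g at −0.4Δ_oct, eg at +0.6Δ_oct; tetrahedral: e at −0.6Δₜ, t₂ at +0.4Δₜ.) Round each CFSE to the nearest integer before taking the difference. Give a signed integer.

Mn³⁺: group 7, so d-count = 7 − 3 = 4.
Octahedral (high-spin): t₂g³ eg¹, CFSE = 3(−0.4) + 1(+0.6) = -0.6Δ_oct = -0.6 × 10070 = -6042 cm⁻¹.
Tetrahedral: e² t₂², CFSE = 2(−0.6) + 2(+0.4) = -0.4Δₜ = -0.4 × (4/9) × 10070 = -1790 cm⁻¹.
OSPE = CFSE(oct) − CFSE(tet) = -6042 − (-1790) = -4252 cm⁻¹.

-4252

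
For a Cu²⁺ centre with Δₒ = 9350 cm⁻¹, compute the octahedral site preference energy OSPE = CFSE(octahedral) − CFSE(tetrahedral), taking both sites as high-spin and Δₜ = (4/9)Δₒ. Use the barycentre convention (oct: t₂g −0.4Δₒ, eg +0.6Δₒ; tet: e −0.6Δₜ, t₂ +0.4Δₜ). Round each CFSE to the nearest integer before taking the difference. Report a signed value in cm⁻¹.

-3948

Cu is in group 11, so Cu²⁺ is d⁹ (11 − 2 = 9).
Octahedral high-spin t2g^6 e_g^3: CFSE = -0.6 × 9350 = -5610 cm⁻¹.
In a tetrahedral site the filling is e^4 t2^5: CFSE(tet) = -0.4Δₜ = -0.4 × (4/9)(9350) = -1662 cm⁻¹.
Subtracting, OSPE = -5610 − (-1662) = -3948 cm⁻¹.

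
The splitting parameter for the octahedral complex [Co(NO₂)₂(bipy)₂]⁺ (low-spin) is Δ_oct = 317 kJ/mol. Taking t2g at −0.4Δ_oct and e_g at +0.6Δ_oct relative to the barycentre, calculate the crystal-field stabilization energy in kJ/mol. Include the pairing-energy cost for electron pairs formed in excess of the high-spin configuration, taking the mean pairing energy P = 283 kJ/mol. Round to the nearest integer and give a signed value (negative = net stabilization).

Ligand charges: 2×(-1) from NO₂⁻ and 2×(+0) from bipy sum to -2; with overall charge +1, Co is +3.
Group 9 minus oxidation state +3 gives a d⁶ configuration for Co³⁺.
The d⁶ electrons fill as t2g^6 e_g^0.
CFSE(orbital) = 6×(-0.4Δ_oct) + 0×(0.6Δ_oct) = -2.4Δ_oct; with Δ_oct = 317 kJ/mol that is -761 kJ/mol.
High-spin d⁶ would be t2g^4 e_g^2 with 1 pair; low-spin has 3, so 2 excess pairs cost +2P = +566 kJ/mol.
Combining: -761 + 566 = -195 kJ/mol.

-195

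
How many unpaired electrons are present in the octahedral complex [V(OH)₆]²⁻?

1

Each OH⁻ contributes -1; 6 × (-1) = -6. With overall charge -2, V is in the +4 oxidation state.
Group 5 minus oxidation state +4 gives a d¹ configuration for V⁴⁺.
Configuration: t₂g¹ eg⁰, giving 1 unpaired electron.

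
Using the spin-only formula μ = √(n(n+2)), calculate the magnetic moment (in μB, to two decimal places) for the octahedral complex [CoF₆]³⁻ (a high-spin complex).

Each F⁻ contributes -1; 6 × (-1) = -6. With overall charge -3, Co is in the +3 oxidation state.
Co sits in group 9; removing 3 electrons leaves Co³⁺ with 9 − 3 = 6 d electrons.
Configuration: t₂g⁴ eg² → 4 unpaired electrons.
μ(spin-only) = √[4(4+2)] = √24 ≈ 4.90 μB.

4.90 μB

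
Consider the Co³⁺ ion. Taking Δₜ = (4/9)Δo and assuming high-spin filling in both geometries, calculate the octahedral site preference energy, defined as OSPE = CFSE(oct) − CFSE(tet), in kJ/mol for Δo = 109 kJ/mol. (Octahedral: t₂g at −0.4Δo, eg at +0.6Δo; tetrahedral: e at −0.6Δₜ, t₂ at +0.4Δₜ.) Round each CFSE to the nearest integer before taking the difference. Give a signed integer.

Co sits in group 9; removing 3 electrons leaves Co³⁺ with 9 − 3 = 6 d electrons.
In an octahedral site d⁶ (HS) is t₂g⁴ eg², giving CFSE(oct) = -0.4Δo = -44 kJ/mol.
Tetrahedral: e³ t₂³, CFSE = 3(−0.6) + 3(+0.4) = -0.6Δₜ = -0.6 × (4/9) × 109 = -29 kJ/mol.
OSPE = CFSE(oct) − CFSE(tet) = -44 − (-29) = -15 kJ/mol.

-15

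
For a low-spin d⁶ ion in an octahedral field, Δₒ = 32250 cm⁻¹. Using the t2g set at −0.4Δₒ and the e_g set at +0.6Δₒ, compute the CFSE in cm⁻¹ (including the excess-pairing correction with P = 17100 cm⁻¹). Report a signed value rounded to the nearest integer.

-43200

Configuration: t2g^6 e_g^0.
Orbital CFSE = 6(-0.4) + 0(0.6) = -2.4Δₒ = -2.4 × 32250 = -77400 cm⁻¹.
Pairing penalty: 3 pairs vs 1 in the high-spin reference → 2 extra × P = 34200 cm⁻¹.
Net CFSE = -77400 + 34200 = -43200 cm⁻¹.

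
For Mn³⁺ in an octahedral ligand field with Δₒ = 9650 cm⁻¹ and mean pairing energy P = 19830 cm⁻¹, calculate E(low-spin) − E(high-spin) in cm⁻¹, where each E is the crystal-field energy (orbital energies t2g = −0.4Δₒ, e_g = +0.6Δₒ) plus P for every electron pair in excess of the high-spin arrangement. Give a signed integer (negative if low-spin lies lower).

10180

Group 7 minus oxidation state +3 gives a d⁴ configuration for Mn³⁺.
In the high-spin limit (t2g^3 e_g^1) the orbital term is -0.6Δₒ = -5790 cm⁻¹, with no excess pairing.
Low-spin: t2g^4 e_g^0, orbital CFSE = -1.6Δₒ = -15440 cm⁻¹; plus 1 excess pair × P = +19830 cm⁻¹; total 4390 cm⁻¹.
E(LS) − E(HS) = 4390 − (-5790) = 10180 cm⁻¹.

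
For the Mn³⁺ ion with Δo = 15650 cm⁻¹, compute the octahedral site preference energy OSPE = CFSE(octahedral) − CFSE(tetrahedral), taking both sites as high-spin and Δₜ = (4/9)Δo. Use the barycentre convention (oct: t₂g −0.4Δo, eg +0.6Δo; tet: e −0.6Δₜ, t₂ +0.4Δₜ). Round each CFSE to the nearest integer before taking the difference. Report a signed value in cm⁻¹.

Mn³⁺: group 7, so d-count = 7 − 3 = 4.
Octahedral high-spin t₂g³ eg¹: CFSE = -0.6 × 15650 = -9390 cm⁻¹.
Tetrahedral e² t₂² gives -0.4Δₜ = -0.4 × (4/9) × 15650 = -2782 cm⁻¹.
OSPE = -9390 − (-2782) = -6608 cm⁻¹.

-6608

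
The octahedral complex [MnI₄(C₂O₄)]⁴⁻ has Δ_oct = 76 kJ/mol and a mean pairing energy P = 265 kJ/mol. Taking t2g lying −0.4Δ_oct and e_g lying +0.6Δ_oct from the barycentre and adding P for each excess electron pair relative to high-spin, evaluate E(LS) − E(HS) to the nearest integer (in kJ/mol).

Ligand charges: 4×(-1) from I⁻ and 1×(-2) from C₂O₄²⁻ sum to -6; with overall charge -4, Mn is +2.
Mn²⁺: group 7, so d-count = 7 − 2 = 5.
In the high-spin limit (t2g^3 e_g^2) the orbital term is 0.0Δ_oct = 0 kJ/mol, with no excess pairing.
Low-spin: t2g^5 e_g^0, orbital CFSE = -2.0Δ_oct = -152 kJ/mol; plus 2 excess pairs × P = +530 kJ/mol; total 378 kJ/mol.
The difference is 378 − (0) = 378 kJ/mol, so high-spin lies lower.

378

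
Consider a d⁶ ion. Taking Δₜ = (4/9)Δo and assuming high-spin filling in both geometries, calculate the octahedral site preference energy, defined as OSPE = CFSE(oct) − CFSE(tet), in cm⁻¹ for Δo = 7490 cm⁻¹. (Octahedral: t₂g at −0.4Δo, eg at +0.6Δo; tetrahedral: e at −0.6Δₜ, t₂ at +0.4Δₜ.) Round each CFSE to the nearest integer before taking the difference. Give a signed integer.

Octahedral high-spin t₂g⁴ eg²: CFSE = -0.4 × 7490 = -2996 cm⁻¹.
Tetrahedral: e³ t₂³, CFSE = 3(−0.6) + 3(+0.4) = -0.6Δₜ = -0.6 × (4/9) × 7490 = -1997 cm⁻¹.
OSPE = CFSE(oct) − CFSE(tet) = -2996 − (-1997) = -999 cm⁻¹.

-999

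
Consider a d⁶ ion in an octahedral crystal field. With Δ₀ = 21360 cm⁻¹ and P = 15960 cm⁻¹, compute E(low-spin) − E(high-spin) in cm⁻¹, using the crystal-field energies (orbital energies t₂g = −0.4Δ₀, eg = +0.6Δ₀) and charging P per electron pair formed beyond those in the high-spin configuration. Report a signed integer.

-10800

In the high-spin limit (t₂g⁴ eg²) the orbital term is -0.4Δ₀ = -8544 cm⁻¹, with no excess pairing.
Low-spin t₂g⁶ eg⁰ gives -2.4Δ₀ = -51264 cm⁻¹, but forming 2 extra pairs costs 2P = 31920 cm⁻¹, so E(LS) = -51264 + 31920 = -19344 cm⁻¹.
E(LS) − E(HS) = -19344 − (-8544) = -10800 cm⁻¹.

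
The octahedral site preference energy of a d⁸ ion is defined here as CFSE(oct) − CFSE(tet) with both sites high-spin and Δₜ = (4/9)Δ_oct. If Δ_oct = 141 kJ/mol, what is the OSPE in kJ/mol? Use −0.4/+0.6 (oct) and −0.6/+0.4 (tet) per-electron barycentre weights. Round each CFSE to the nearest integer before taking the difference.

-119

Octahedral (high-spin): t2g^6 e_g^2, CFSE = 6(−0.4) + 2(+0.6) = -1.2Δ_oct = -1.2 × 141 = -169 kJ/mol.
Tetrahedral: e^4 t2^4, CFSE = 4(−0.6) + 4(+0.4) = -0.8Δₜ = -0.8 × (4/9) × 141 = -50 kJ/mol.
OSPE = -169 − (-50) = -119 kJ/mol.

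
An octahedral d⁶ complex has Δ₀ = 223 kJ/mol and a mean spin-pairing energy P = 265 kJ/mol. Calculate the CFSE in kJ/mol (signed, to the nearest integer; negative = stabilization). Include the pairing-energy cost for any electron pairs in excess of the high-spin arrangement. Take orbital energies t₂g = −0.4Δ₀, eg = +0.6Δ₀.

-89

Since Δ₀ = 223 kJ/mol < P = 265 kJ/mol, the complex adopts the high-spin configuration.
That gives t₂g⁴ eg².
Orbital CFSE = -0.4Δ₀ = -0.4 × 223 = -89 kJ/mol.
High-spin has no excess pairs, so no pairing correction applies.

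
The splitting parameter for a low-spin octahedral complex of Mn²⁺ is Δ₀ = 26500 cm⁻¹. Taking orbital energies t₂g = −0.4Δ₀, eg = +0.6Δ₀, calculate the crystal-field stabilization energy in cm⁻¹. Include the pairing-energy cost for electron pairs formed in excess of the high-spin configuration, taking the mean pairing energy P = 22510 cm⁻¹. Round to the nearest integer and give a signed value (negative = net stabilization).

-7980

Group 7 minus oxidation state +2 gives a d⁵ configuration for Mn²⁺.
Configuration: t₂g⁵ eg⁰.
CFSE(orbital) = 5×(-0.4Δ₀) + 0×(0.6Δ₀) = -2.0Δ₀; with Δ₀ = 26500 cm⁻¹ that is -53000 cm⁻¹.
High-spin d⁵ would be t₂g³ eg² with 0 pairs; low-spin has 2, so 2 excess pairs cost +2P = +45020 cm⁻¹.
Net CFSE = -53000 + 45020 = -7980 cm⁻¹.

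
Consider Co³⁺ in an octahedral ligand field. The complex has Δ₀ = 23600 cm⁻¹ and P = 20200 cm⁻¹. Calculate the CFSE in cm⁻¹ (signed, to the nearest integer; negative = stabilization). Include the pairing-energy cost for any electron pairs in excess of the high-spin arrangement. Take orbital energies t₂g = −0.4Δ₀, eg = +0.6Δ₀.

Group 9 minus oxidation state +3 gives a d⁶ configuration for Co³⁺.
Since Δ₀ = 23600 cm⁻¹ > P = 20200 cm⁻¹, the complex adopts the low-spin configuration.
Filling d⁶ accordingly: t₂g⁶ eg⁰.
Orbital CFSE = -2.4Δ₀ = -2.4 × 23600 = -56640 cm⁻¹.
Excess pairs vs high-spin: 3 − 1 = 2; pairing cost = +40400 cm⁻¹.
Net CFSE = -56640 + 40400 = -16240 cm⁻¹.

-16240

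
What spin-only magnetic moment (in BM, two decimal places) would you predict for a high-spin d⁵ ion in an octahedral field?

Configuration: t2g^3 e_g^2 → 5 unpaired electrons.
μ(spin-only) = √[5(5+2)] = √35 ≈ 5.92 BM.

5.92 BM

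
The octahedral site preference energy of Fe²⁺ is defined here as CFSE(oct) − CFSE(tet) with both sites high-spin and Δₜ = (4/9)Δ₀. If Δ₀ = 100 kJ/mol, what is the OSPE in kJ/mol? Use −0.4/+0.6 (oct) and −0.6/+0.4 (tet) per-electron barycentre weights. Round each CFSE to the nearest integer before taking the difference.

-13

Fe is in group 8, so Fe²⁺ is d⁶ (8 − 2 = 6).
Octahedral (high-spin): t₂g⁴ eg², CFSE = 4(−0.4) + 2(+0.6) = -0.4Δ₀ = -0.4 × 100 = -40 kJ/mol.
In a tetrahedral site the filling is e³ t₂³: CFSE(tet) = -0.6Δₜ = -0.6 × (4/9)(100) = -27 kJ/mol.
OSPE = CFSE(oct) − CFSE(tet) = -40 − (-27) = -13 kJ/mol.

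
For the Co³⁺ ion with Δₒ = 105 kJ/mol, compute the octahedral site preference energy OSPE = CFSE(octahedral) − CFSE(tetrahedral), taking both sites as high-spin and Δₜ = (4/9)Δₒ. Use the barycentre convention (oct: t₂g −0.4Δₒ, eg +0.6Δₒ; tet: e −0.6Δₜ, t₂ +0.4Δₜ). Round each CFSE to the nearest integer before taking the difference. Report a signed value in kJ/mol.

-14

Co sits in group 9; removing 3 electrons leaves Co³⁺ with 9 − 3 = 6 d electrons.
In an octahedral site d⁶ (HS) is t₂g⁴ eg², giving CFSE(oct) = -0.4Δₒ = -42 kJ/mol.
Tetrahedral: e³ t₂³, CFSE = 3(−0.6) + 3(+0.4) = -0.6Δₜ = -0.6 × (4/9) × 105 = -28 kJ/mol.
OSPE = CFSE(oct) − CFSE(tet) = -42 − (-28) = -14 kJ/mol.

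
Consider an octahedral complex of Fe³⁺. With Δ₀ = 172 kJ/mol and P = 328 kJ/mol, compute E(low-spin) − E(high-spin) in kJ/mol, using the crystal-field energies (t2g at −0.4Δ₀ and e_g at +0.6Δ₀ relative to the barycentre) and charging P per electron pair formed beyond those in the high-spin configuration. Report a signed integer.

Fe is in group 8, so Fe³⁺ is d⁵ (8 − 3 = 5).
In the high-spin limit (t2g^3 e_g^2) the orbital term is 0.0Δ₀ = 0 kJ/mol, with no excess pairing.
Low-spin t2g^5 e_g^0 gives -2.0Δ₀ = -344 kJ/mol, but forming 2 extra pairs costs 2P = 656 kJ/mol, so E(LS) = -344 + 656 = 312 kJ/mol.
E(LS) − E(HS) = 312 − (0) = 312 kJ/mol.

312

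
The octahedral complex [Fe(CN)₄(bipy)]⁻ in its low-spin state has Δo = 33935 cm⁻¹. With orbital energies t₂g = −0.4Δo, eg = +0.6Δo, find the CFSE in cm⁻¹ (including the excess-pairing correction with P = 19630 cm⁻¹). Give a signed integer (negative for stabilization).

-28610

Ligand charges: 4×(-1) from CN⁻ and 1×(+0) from bipy sum to -4; with overall charge -1, Fe is +3.
Fe sits in group 8; removing 3 electrons leaves Fe³⁺ with 8 − 3 = 5 d electrons.
Configuration: t₂g⁵ eg⁰.
CFSE(orbital) = 5×(-0.4Δo) + 0×(0.6Δo) = -2.0Δo; with Δo = 33935 cm⁻¹ that is -67870 cm⁻¹.
Pairing penalty: 2 pairs vs 0 in the high-spin reference → 2 extra × P = 39260 cm⁻¹.
Net CFSE = -67870 + 39260 = -28610 cm⁻¹.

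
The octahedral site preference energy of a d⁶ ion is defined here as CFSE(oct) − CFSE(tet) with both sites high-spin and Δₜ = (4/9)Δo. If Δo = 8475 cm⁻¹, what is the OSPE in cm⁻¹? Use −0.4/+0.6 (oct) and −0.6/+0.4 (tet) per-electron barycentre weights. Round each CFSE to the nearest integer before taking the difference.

-1130

Octahedral high-spin t₂g⁴ eg²: CFSE = -0.4 × 8475 = -3390 cm⁻¹.
In a tetrahedral site the filling is e³ t₂³: CFSE(tet) = -0.6Δₜ = -0.6 × (4/9)(8475) = -2260 cm⁻¹.
Subtracting, OSPE = -3390 − (-2260) = -1130 cm⁻¹.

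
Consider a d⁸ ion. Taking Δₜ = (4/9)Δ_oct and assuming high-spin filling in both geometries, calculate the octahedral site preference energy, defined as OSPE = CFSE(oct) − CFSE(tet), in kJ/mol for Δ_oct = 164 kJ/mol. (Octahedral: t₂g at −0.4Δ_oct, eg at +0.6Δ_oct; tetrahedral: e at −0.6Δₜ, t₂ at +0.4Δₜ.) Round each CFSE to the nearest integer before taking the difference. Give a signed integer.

-139

In an octahedral site d⁸ (HS) is t2g^6 e_g^2, giving CFSE(oct) = -1.2Δ_oct = -197 kJ/mol.
In a tetrahedral site the filling is e^4 t2^4: CFSE(tet) = -0.8Δₜ = -0.8 × (4/9)(164) = -58 kJ/mol.
OSPE = -197 − (-58) = -139 kJ/mol.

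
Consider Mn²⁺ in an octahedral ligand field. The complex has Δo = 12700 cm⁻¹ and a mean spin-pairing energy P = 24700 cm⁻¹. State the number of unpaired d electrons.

5

Group 7 minus oxidation state +2 gives a d⁵ configuration for Mn²⁺.
Here Δo < P (12700 < 24700), so the high-spin state is favoured.
That gives t2g^3 e_g^2.
Unpaired electrons: 5.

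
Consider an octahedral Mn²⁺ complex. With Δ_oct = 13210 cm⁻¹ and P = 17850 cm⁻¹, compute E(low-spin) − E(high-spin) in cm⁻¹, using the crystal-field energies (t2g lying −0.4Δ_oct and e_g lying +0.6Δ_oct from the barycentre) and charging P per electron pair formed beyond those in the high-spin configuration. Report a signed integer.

Mn²⁺: group 7, so d-count = 7 − 2 = 5.
High-spin d⁵ fills as t2g^3 e_g^2 with CFSE 3(−0.4) + 2(+0.6) = 0.0Δ_oct = 0 cm⁻¹.
Low-spin: t2g^5 e_g^0, orbital CFSE = -2.0Δ_oct = -26420 cm⁻¹; plus 2 excess pairs × P = +35700 cm⁻¹; total 9280 cm⁻¹.
E(LS) − E(HS) = 9280 − (0) = 9280 cm⁻¹.

9280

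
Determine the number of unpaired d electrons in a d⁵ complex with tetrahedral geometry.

Tetrahedral fields are weak (Δₜ ≈ 4/9 Δₒ), so electrons fill high-spin.
Configuration: e^2 t2^3, giving 5 unpaired electrons.

5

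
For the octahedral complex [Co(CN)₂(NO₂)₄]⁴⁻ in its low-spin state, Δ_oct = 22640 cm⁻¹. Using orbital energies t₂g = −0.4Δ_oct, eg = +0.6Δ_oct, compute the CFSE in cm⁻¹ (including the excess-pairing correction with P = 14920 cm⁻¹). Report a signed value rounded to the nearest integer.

Ligand charges: 2×(-1) from CN⁻ and 4×(-1) from NO₂⁻ sum to -6; with overall charge -4, Co is +2.
Group 9 minus oxidation state +2 gives a d⁷ configuration for Co²⁺.
Configuration: t₂g⁶ eg¹.
The orbital stabilization is -1.8Δ_oct = -1.8 × 22640 = -40752 cm⁻¹.
High-spin d⁷ would be t₂g⁵ eg² with 2 pairs; low-spin has 3, so 1 excess pair costs +1P = +14920 cm⁻¹.
Combining: -40752 + 14920 = -25832 cm⁻¹.

-25832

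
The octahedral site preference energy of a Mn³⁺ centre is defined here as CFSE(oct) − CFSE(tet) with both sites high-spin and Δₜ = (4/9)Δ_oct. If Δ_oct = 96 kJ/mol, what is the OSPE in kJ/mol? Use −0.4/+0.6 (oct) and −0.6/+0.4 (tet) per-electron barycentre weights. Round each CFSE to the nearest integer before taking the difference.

-41

Mn³⁺: group 7, so d-count = 7 − 3 = 4.
Octahedral high-spin t2g^3 e_g^1: CFSE = -0.6 × 96 = -58 kJ/mol.
Tetrahedral: e^2 t2^2, CFSE = 2(−0.6) + 2(+0.4) = -0.4Δₜ = -0.4 × (4/9) × 96 = -17 kJ/mol.
OSPE = -58 − (-17) = -41 kJ/mol.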